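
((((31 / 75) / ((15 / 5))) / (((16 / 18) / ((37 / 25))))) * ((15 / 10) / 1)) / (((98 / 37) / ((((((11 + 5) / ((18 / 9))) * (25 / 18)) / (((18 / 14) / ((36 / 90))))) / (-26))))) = -42439 / 2457000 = -0.02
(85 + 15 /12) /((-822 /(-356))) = 10235 /274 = 37.35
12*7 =84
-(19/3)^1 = -19/3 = -6.33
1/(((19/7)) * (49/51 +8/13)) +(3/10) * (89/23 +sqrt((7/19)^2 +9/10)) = 3 * sqrt(37390)/1900 +1273743/913330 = 1.70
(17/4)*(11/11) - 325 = -320.75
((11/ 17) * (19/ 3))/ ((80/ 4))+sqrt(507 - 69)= 209/ 1020+sqrt(438)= 21.13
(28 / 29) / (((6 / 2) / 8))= 224 / 87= 2.57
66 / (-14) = -33 / 7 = -4.71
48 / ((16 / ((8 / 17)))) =24 / 17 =1.41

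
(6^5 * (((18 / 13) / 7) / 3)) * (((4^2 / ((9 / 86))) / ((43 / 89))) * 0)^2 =0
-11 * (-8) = 88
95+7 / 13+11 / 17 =21257 / 221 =96.19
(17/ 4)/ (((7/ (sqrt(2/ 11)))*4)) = 17*sqrt(22)/ 1232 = 0.06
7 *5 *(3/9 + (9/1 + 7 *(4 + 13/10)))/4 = 9751/24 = 406.29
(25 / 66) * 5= 1.89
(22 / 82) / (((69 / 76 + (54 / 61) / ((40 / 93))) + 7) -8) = 127490 / 934267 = 0.14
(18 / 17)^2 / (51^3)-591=-839135475 / 1419857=-591.00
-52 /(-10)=26 /5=5.20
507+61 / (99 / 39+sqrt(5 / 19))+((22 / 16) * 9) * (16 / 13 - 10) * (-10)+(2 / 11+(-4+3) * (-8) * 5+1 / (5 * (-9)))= 105832799186 / 63854505 - 10309 * sqrt(95) / 19846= 1652.34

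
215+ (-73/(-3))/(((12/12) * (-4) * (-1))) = 2653/12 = 221.08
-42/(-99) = 14/33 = 0.42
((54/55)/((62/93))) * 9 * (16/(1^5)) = 11664/55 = 212.07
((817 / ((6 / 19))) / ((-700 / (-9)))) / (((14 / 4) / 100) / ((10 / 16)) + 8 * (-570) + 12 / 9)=-698535 / 95730824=-0.01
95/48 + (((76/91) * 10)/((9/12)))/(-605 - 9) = 876565/446992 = 1.96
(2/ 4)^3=1/ 8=0.12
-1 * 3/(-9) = 1/3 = 0.33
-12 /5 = -2.40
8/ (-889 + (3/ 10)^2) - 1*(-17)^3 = 436720683/ 88891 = 4912.99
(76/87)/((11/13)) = 988/957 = 1.03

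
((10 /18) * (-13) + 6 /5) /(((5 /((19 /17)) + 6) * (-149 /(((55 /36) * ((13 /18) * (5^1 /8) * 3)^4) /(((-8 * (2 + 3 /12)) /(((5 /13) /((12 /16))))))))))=-388862134375 /688466912477184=-0.00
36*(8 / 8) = 36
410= 410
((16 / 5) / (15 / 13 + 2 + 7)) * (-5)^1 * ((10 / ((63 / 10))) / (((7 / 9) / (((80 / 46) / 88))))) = -26000 / 409101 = -0.06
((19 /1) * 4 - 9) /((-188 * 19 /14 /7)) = -3283 /1786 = -1.84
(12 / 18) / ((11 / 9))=0.55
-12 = -12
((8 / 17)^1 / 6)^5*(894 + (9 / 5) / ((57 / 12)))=100352 / 37805535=0.00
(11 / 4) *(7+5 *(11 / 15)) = 88 / 3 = 29.33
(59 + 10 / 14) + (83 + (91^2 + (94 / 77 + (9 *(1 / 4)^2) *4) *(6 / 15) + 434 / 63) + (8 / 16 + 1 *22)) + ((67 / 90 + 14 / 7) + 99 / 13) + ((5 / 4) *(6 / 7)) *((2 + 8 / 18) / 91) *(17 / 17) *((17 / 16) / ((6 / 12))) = 1423527401 / 168168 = 8464.91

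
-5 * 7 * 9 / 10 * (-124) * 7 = 27342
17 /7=2.43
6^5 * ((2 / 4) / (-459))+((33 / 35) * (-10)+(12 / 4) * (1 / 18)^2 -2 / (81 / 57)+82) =805855 / 12852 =62.70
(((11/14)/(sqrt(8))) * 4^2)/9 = 22 * sqrt(2)/63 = 0.49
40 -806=-766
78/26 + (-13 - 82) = -92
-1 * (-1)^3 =1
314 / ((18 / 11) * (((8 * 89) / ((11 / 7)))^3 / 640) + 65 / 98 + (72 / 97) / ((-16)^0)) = 0.00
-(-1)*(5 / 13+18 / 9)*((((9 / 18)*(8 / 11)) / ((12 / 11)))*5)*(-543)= -28055 / 13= -2158.08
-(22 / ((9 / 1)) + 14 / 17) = -500 / 153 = -3.27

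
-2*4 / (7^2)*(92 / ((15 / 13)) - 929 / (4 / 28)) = 770792 / 735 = 1048.70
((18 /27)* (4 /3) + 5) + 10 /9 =7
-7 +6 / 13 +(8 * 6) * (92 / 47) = 53413 / 611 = 87.42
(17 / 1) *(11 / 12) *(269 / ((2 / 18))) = 150909 / 4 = 37727.25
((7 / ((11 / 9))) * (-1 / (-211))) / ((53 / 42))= 2646 / 123013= 0.02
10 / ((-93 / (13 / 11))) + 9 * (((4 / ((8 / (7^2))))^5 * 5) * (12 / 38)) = 39011244223625 / 310992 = 125441311.11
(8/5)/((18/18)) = 8/5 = 1.60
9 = 9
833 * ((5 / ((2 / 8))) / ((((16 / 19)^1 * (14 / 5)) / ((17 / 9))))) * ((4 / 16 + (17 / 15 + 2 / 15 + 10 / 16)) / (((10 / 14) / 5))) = 345740815 / 1728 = 200081.49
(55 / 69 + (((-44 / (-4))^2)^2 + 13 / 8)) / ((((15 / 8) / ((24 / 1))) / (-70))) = -905314928 / 69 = -13120506.20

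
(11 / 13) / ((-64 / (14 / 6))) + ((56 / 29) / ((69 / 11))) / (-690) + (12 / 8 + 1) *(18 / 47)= 25001686583 / 26995250880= 0.93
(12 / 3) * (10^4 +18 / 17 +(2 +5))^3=19699549899045412 / 4913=4009678383685.20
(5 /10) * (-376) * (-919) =172772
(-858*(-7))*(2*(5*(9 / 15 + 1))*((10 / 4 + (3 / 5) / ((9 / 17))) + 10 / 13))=2115344 / 5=423068.80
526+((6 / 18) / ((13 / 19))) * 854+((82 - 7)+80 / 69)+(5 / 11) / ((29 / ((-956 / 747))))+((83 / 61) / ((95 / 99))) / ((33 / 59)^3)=4661229220686028 / 4541806198215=1026.29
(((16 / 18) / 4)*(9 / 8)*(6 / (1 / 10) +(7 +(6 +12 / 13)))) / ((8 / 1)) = 961 / 416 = 2.31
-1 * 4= -4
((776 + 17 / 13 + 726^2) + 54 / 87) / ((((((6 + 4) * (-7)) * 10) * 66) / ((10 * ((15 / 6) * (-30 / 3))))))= 995004655 / 348348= 2856.35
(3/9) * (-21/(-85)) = 0.08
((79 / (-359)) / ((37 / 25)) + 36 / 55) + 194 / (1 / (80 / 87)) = 11370520781 / 63559155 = 178.90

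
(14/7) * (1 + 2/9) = 22/9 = 2.44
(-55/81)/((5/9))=-11/9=-1.22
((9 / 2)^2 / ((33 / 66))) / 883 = 81 / 1766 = 0.05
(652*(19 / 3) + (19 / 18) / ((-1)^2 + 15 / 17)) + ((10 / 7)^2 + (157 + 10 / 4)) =121121459 / 28224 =4291.43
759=759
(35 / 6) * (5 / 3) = 175 / 18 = 9.72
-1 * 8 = -8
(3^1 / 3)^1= 1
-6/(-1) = 6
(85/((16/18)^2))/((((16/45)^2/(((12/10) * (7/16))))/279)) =16337382075/131072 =124644.33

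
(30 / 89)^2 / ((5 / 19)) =3420 / 7921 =0.43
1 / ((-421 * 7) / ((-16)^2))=-256 / 2947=-0.09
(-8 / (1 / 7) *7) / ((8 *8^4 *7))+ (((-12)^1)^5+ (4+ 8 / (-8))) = -1019203591 / 4096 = -248829.00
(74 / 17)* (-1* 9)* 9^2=-3173.29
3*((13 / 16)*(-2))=-39 / 8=-4.88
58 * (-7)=-406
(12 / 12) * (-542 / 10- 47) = -506 / 5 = -101.20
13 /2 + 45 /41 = 7.60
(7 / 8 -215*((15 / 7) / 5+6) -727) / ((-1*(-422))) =-118063 / 23632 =-5.00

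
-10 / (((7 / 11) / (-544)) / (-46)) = -393234.29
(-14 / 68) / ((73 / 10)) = -35 / 1241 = -0.03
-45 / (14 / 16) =-51.43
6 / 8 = 3 / 4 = 0.75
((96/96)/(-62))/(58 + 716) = -0.00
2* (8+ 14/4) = 23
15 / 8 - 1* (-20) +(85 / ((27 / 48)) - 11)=11663 / 72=161.99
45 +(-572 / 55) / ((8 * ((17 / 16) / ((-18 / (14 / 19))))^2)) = -642.20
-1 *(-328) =328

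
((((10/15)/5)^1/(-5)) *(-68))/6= 68/225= 0.30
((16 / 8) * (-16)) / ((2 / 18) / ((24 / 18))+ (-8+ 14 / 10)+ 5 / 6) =1920 / 341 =5.63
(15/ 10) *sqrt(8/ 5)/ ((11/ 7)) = 21 *sqrt(10)/ 55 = 1.21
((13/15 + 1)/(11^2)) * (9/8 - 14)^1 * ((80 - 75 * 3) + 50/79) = 1644601/57354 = 28.67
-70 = -70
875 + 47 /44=38547 /44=876.07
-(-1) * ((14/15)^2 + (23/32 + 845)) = 6095447/7200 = 846.59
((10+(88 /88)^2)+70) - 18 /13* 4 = 981 /13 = 75.46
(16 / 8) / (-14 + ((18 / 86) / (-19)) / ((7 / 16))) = -5719 / 40105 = -0.14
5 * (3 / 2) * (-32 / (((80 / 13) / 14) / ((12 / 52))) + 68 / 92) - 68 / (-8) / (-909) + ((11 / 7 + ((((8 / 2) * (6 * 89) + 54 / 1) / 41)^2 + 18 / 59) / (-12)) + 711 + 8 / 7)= 10318903451839 / 29029494942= 355.46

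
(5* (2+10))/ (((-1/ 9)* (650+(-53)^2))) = -180/ 1153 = -0.16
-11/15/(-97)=11/1455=0.01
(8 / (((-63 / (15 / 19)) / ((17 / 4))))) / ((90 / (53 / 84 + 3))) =-5185 / 301644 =-0.02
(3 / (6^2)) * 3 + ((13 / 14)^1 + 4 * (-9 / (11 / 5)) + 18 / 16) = -8661 / 616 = -14.06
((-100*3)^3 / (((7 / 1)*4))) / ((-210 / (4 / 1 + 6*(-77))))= -103050000 / 49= -2103061.22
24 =24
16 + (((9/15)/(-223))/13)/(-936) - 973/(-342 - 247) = 47019809269/2663717160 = 17.65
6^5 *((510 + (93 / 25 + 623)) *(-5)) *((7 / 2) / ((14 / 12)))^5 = -10739548684.80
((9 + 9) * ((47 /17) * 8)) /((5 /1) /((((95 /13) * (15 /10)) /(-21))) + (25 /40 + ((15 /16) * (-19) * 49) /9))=-6172416 /1642387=-3.76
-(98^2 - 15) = -9589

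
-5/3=-1.67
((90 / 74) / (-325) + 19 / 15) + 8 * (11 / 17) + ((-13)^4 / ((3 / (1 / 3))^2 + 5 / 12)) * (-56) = -2353344775712 / 119833935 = -19638.38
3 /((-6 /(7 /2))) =-7 /4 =-1.75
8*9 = 72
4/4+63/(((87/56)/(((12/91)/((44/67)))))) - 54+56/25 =-4418343/103675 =-42.62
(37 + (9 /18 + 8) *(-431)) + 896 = -5461 /2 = -2730.50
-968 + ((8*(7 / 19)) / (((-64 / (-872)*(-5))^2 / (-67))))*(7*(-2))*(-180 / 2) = -351231827 / 190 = -1848588.56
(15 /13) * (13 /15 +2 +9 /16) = 823 /208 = 3.96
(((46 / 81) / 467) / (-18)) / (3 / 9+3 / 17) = -0.00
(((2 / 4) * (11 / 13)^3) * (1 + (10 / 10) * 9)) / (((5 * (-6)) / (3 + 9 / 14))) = -0.37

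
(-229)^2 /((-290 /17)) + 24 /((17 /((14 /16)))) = -15149359 /4930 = -3072.89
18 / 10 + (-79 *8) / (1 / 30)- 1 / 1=-18959.20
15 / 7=2.14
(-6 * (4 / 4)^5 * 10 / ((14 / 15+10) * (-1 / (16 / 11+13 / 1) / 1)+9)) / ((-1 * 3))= 47700 / 19661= 2.43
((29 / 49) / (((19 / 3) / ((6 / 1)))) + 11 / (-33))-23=-63604 / 2793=-22.77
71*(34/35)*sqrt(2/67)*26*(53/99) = 165.87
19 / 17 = 1.12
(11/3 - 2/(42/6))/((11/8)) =568/231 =2.46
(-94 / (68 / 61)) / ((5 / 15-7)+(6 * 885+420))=-8601 / 583780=-0.01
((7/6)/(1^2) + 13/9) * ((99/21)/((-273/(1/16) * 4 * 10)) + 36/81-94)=-244.28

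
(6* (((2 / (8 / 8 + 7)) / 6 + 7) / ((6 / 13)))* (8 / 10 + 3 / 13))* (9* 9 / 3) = 101907 / 40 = 2547.68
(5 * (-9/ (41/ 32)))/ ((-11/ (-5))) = -7200/ 451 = -15.96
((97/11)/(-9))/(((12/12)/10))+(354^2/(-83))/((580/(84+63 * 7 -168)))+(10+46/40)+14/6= -4411479509/4765860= -925.64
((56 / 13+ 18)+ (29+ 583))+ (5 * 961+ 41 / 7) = 495510 / 91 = 5445.16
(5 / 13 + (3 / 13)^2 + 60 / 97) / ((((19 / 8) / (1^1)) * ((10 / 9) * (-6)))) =-103908 / 1557335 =-0.07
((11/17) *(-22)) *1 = -242/17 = -14.24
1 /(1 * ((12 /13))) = 13 /12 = 1.08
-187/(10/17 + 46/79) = -251141/1572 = -159.76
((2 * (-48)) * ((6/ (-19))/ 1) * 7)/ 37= 4032/ 703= 5.74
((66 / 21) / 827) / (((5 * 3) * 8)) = 11 / 347340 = 0.00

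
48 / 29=1.66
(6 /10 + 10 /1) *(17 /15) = 12.01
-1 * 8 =-8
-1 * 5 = -5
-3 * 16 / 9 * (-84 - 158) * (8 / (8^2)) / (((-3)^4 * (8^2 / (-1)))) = -121 / 3888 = -0.03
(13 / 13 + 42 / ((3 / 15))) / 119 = 211 / 119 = 1.77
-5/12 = -0.42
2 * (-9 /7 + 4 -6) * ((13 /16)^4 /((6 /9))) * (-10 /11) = 9853545 /2523136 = 3.91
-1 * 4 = -4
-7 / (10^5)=-7 / 100000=-0.00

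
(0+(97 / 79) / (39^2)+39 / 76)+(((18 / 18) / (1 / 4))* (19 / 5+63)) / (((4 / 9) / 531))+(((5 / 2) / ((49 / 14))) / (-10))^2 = 319237.72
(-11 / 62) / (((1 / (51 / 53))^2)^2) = -74417211 / 489209822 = -0.15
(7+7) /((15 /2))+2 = 3.87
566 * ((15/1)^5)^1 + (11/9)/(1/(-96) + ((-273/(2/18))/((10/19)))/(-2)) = 1444648005058010/3361161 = 429806250.00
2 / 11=0.18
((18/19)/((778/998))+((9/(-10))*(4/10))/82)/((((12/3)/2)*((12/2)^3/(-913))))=-620386239/242424800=-2.56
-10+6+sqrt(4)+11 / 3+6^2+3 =40.67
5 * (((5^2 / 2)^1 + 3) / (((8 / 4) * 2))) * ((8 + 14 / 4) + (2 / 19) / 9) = 610235 / 2736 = 223.04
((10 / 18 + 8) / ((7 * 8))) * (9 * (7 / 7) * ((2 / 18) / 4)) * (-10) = -55 / 144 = -0.38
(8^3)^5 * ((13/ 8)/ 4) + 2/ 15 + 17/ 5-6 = 214404767416283/ 15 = 14293651161085.53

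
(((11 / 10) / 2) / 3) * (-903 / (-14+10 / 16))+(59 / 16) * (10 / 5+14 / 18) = 1742693 / 77040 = 22.62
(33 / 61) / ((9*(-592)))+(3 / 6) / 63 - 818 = -817.99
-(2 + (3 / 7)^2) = -107 / 49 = -2.18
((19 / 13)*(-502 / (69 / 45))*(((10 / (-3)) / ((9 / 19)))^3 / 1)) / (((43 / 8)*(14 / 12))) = 5233691360000 / 196827813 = 26590.20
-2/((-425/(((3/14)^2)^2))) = 81/8163400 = 0.00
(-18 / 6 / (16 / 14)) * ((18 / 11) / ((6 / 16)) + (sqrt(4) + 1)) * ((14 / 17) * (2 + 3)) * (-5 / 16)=297675 / 11968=24.87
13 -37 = -24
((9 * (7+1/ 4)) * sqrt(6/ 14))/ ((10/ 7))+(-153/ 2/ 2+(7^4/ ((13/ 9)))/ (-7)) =-14337/ 52+261 * sqrt(21)/ 40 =-245.81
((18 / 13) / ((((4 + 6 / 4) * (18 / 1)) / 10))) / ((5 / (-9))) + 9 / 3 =393 / 143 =2.75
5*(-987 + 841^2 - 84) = 3531050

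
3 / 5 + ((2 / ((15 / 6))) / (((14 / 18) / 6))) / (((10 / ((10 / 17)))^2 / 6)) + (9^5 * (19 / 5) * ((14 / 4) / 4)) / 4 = 15887900571 / 323680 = 49085.21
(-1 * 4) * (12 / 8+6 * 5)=-126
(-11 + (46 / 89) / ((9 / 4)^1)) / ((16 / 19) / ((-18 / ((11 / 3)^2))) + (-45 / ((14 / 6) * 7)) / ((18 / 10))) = 72285633 / 14494273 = 4.99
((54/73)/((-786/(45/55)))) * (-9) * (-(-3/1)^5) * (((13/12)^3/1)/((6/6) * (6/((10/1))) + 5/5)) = 72072585/53858816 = 1.34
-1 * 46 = -46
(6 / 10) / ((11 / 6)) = 18 / 55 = 0.33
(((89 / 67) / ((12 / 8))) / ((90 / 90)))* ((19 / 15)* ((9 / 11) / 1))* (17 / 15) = 57494 / 55275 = 1.04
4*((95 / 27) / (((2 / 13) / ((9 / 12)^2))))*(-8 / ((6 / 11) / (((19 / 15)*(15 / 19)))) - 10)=-45695 / 36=-1269.31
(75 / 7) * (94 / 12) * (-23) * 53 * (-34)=24349525 / 7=3478503.57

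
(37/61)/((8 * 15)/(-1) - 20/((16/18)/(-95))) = 74/246135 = 0.00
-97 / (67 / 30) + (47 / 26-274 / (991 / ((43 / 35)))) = -2535568279 / 60421270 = -41.96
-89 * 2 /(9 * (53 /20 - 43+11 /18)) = 3560 /7153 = 0.50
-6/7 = -0.86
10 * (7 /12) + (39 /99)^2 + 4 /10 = 69571 /10890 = 6.39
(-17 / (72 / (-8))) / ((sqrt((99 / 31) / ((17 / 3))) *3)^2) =8959 / 24057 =0.37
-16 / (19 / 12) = -10.11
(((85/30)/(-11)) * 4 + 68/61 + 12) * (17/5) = 413542/10065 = 41.09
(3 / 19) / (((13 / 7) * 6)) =7 / 494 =0.01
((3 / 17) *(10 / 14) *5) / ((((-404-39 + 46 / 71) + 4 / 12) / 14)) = -639 / 32011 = -0.02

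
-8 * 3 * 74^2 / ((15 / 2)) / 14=-43808 / 35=-1251.66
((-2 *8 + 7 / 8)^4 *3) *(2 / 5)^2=25120.18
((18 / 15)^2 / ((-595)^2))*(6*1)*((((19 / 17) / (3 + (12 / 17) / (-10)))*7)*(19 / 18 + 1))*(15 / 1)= 8436 / 4197725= 0.00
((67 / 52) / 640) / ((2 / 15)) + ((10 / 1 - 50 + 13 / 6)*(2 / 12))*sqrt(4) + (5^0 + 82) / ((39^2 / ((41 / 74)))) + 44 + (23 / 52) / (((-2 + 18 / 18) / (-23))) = 2397730801 / 57627648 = 41.61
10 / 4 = 5 / 2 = 2.50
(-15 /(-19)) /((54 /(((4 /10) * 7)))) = 7 /171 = 0.04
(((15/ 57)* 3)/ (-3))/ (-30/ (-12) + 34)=-10/ 1387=-0.01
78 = 78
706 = 706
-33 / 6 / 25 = -11 / 50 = -0.22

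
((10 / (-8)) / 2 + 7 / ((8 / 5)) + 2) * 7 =161 / 4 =40.25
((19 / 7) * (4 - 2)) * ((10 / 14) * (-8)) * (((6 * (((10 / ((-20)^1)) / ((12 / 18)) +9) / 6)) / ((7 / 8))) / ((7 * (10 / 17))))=-71.03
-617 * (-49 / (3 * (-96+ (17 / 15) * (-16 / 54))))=-4081455 / 39016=-104.61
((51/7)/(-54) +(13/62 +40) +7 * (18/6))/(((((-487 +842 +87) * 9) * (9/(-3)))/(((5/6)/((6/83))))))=-0.06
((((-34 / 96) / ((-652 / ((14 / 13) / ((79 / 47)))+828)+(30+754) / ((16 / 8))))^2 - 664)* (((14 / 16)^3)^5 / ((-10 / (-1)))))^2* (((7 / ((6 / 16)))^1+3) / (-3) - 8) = -5679967391738942132689837095293496513355171015017761310113 / 4648256008492309772311689740992583629754740777307602944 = -1221.96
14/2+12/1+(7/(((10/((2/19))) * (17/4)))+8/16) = 63041/3230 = 19.52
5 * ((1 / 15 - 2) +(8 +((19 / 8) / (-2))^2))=28711 / 768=37.38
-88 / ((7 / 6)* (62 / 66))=-17424 / 217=-80.29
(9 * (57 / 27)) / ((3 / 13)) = 247 / 3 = 82.33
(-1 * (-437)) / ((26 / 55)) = 24035 / 26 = 924.42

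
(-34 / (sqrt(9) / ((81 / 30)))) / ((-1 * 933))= 51 / 1555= 0.03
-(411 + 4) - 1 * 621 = -1036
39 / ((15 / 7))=91 / 5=18.20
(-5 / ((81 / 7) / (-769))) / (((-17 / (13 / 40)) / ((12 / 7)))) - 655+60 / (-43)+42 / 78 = -666.75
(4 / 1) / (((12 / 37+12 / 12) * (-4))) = -37 / 49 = -0.76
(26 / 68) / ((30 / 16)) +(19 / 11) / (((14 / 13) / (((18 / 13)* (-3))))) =-126811 / 19635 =-6.46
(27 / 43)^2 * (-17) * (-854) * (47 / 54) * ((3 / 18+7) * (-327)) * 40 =-20081442780 / 43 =-467010297.21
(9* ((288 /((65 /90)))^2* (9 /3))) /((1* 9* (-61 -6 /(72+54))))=-846526464 /108329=-7814.40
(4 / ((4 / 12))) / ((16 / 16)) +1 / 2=25 / 2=12.50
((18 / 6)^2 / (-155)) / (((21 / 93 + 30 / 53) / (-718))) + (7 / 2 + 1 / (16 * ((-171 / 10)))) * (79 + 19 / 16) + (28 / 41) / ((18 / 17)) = 216419315957 / 648626560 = 333.66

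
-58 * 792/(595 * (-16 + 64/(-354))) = 508167/106505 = 4.77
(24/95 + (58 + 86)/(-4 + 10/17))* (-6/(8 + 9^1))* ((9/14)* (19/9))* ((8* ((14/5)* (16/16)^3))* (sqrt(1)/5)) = 5548032/61625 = 90.03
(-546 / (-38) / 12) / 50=91 / 3800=0.02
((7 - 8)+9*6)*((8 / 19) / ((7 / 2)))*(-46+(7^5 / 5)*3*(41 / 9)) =583760656 / 1995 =292611.86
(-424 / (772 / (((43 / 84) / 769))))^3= -11836763639 / 242213763422974800744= -0.00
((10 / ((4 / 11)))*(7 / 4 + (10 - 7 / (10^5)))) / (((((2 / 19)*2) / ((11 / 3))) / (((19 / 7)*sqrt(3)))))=51324869233*sqrt(3) / 3360000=26457.52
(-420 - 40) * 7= -3220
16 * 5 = 80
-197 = -197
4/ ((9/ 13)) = 52/ 9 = 5.78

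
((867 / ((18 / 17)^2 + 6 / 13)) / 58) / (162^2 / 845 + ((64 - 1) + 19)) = 917478185 / 10982206504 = 0.08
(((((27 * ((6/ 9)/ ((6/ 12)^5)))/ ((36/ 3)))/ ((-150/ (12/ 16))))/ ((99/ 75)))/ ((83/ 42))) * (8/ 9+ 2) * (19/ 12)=-3458/ 8217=-0.42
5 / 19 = 0.26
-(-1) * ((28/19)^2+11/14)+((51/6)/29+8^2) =4928323/73283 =67.25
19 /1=19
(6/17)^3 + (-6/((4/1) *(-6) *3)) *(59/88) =0.10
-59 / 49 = -1.20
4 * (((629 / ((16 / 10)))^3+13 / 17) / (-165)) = -528823658281 / 359040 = -1472882.29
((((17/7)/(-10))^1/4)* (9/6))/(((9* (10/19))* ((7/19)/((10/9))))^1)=-6137/105840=-0.06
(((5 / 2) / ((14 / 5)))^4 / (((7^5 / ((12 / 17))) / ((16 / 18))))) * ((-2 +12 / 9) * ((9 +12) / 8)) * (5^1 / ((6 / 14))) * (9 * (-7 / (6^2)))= 1953125 / 2304038016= 0.00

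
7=7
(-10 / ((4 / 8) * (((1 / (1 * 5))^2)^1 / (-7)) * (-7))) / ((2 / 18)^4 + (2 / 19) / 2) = -3116475 / 329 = -9472.57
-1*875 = -875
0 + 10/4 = 5/2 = 2.50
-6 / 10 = -3 / 5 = -0.60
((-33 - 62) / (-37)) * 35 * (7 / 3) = 23275 / 111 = 209.68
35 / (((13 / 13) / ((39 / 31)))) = 1365 / 31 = 44.03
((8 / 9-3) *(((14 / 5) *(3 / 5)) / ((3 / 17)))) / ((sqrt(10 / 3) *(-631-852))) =2261 *sqrt(30) / 1668375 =0.01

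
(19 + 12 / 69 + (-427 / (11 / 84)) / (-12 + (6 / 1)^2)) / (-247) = 59045 / 124982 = 0.47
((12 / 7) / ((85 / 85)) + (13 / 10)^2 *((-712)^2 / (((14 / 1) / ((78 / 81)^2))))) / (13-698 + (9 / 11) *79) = -19908989353 / 217642950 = -91.48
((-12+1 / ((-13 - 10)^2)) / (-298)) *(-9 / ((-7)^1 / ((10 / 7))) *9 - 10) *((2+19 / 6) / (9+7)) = 983785 / 11586687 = 0.08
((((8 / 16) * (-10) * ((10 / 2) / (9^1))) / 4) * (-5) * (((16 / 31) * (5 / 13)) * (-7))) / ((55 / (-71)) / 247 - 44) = 23607500 / 215299557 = 0.11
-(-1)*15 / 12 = 5 / 4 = 1.25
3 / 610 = 0.00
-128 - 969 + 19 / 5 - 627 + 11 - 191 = -9501 / 5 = -1900.20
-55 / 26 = -2.12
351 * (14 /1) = 4914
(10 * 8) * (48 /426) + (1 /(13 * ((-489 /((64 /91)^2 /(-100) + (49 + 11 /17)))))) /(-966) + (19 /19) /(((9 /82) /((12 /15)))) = 1389805197031554 /85248529463825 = 16.30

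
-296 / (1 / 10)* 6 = -17760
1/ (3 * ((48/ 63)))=7/ 16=0.44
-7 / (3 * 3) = -7 / 9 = -0.78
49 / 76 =0.64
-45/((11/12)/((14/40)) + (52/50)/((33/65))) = -5775/599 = -9.64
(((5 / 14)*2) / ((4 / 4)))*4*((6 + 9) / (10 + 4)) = 3.06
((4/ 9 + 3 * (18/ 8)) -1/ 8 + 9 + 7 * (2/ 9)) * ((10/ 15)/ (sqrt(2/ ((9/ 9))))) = 47 * sqrt(2)/ 8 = 8.31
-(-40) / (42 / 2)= 40 / 21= 1.90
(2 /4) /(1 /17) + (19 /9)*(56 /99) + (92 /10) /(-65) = 5532403 /579150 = 9.55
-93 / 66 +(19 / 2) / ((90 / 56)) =4457 / 990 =4.50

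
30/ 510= 1/ 17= 0.06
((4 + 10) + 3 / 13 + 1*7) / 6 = 46 / 13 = 3.54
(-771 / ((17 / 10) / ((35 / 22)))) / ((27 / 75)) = -1124375 / 561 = -2004.23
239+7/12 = 2875/12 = 239.58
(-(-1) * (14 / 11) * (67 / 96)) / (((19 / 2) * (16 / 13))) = 6097 / 80256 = 0.08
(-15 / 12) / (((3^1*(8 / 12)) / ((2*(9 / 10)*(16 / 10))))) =-9 / 5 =-1.80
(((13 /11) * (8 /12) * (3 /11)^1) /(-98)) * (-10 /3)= 130 /17787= 0.01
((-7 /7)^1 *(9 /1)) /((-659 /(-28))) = -0.38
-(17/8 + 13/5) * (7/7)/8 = -189/320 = -0.59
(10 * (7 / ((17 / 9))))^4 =157529610000 / 83521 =1886107.81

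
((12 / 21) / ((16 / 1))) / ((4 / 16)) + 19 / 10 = 2.04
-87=-87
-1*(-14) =14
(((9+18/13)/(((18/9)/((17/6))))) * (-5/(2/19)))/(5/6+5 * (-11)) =12.90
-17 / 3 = -5.67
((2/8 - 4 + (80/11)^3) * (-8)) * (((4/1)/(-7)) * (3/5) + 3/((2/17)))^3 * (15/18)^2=-246116652752463/7304528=-33693710.63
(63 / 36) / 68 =7 / 272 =0.03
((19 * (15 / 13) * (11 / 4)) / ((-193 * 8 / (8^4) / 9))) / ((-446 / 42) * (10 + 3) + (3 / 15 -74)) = 94802400 / 13952549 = 6.79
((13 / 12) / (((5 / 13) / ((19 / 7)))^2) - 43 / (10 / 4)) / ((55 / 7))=540277 / 115500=4.68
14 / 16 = 7 / 8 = 0.88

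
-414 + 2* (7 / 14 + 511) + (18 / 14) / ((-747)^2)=264310264 / 434007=609.00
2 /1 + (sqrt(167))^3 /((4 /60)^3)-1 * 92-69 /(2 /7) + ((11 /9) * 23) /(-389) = 7283308.62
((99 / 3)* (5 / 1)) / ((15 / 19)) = 209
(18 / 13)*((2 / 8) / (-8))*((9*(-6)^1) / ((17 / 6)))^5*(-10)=-20083878149760 / 18458141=-1088076.97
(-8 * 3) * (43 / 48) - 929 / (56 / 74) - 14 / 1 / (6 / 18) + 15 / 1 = -35731 / 28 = -1276.11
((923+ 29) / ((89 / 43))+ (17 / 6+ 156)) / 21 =330433 / 11214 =29.47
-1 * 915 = -915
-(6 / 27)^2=-4 / 81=-0.05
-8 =-8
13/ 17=0.76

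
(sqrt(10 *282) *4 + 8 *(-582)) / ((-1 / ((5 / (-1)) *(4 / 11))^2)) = 1862400 / 121 -3200 *sqrt(705) / 121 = 14689.54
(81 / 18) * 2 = 9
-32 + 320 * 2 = 608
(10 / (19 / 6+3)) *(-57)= -3420 / 37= -92.43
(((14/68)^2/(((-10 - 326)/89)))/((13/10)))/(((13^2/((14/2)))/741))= -414295/1562912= -0.27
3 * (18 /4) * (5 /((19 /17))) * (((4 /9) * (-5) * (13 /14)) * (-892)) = 14784900 /133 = 111164.66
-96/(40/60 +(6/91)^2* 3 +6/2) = -2384928/91415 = -26.09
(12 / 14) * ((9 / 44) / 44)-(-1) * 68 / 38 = 230897 / 128744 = 1.79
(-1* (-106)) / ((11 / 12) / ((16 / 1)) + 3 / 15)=101760 / 247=411.98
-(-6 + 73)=-67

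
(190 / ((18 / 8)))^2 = 7130.86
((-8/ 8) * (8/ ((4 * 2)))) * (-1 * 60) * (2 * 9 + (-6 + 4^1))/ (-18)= -160/ 3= -53.33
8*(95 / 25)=152 / 5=30.40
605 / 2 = 302.50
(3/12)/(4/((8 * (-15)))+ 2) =15/118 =0.13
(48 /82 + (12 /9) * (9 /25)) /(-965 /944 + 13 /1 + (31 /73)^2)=5493388992 /62691241675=0.09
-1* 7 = -7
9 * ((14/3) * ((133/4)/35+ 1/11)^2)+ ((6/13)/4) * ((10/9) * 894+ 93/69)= 1159736339/7235800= 160.28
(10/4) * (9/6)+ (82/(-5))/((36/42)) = -923/60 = -15.38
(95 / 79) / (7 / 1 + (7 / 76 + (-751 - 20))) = -7220 / 4586503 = -0.00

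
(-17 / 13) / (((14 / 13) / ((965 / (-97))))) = 16405 / 1358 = 12.08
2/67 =0.03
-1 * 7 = -7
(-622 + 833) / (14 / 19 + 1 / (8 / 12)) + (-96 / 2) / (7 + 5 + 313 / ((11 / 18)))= 7697818 / 81685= 94.24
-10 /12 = -5 /6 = -0.83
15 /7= 2.14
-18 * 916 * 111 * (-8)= 14641344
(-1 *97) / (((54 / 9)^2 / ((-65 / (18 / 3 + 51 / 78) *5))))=409825 / 3114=131.61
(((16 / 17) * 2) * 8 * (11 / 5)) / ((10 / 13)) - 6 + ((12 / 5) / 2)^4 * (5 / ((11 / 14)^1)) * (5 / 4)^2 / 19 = 3388976 / 88825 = 38.15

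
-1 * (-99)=99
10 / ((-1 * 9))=-10 / 9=-1.11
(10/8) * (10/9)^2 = 125/81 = 1.54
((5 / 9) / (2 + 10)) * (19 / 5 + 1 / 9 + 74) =1753 / 486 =3.61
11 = 11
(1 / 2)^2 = 1 / 4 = 0.25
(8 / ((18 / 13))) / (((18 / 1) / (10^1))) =260 / 81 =3.21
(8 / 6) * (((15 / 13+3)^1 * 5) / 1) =360 / 13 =27.69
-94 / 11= -8.55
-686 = -686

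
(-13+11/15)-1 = -199/15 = -13.27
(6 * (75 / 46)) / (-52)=-0.19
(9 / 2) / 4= 9 / 8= 1.12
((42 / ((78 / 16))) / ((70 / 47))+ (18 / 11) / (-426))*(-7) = -2054227 / 50765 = -40.47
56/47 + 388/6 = 9286/141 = 65.86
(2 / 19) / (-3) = -2 / 57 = -0.04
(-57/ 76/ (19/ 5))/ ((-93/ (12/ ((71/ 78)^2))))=91260/ 2969149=0.03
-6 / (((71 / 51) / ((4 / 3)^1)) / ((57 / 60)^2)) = -18411 / 3550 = -5.19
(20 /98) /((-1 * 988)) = -5 /24206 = -0.00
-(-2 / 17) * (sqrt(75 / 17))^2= 150 / 289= 0.52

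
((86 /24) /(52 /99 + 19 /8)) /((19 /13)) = 36894 /43643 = 0.85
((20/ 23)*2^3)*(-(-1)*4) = 640/ 23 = 27.83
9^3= 729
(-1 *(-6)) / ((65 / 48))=288 / 65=4.43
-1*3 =-3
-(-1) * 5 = 5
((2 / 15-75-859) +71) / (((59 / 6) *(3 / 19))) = -491834 / 885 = -555.74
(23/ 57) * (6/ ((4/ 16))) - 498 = -9278/ 19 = -488.32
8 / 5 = 1.60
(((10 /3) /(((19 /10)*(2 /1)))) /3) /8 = 25 /684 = 0.04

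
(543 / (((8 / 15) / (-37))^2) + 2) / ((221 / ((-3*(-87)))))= 43654260483 / 14144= 3086415.48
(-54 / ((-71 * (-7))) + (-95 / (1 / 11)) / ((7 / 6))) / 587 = -1.53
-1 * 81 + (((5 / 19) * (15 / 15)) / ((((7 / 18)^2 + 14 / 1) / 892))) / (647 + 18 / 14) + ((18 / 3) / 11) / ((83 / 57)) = -415589208399 / 5156204933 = -80.60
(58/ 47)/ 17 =58/ 799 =0.07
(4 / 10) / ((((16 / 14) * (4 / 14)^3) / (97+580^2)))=807929297 / 160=5049558.11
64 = 64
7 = 7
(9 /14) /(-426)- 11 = -21871 /1988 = -11.00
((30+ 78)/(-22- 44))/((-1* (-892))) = -0.00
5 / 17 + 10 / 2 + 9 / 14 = 1413 / 238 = 5.94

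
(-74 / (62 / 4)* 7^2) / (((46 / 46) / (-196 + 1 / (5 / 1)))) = 7099708 / 155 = 45804.57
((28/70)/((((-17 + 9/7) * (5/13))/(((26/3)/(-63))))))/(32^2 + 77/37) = 12506/1409450625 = 0.00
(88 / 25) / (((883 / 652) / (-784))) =-44982784 / 22075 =-2037.73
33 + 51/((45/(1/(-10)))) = 32.89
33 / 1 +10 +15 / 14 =617 / 14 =44.07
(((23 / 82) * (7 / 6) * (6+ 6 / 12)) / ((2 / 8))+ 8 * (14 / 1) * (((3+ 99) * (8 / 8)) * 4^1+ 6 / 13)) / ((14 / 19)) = 397176893 / 6396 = 62097.70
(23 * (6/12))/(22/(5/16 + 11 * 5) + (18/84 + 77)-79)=-142485/17197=-8.29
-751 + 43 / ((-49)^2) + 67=-1642241 / 2401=-683.98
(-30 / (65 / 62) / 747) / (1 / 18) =-744 / 1079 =-0.69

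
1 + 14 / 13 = 27 / 13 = 2.08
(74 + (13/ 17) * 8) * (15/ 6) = 3405/ 17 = 200.29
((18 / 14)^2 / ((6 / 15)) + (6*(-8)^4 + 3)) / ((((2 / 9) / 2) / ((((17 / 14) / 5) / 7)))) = 368599491 / 48020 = 7675.96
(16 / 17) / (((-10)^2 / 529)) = 2116 / 425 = 4.98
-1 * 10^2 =-100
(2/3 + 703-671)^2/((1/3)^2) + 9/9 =9605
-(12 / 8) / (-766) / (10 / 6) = 9 / 7660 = 0.00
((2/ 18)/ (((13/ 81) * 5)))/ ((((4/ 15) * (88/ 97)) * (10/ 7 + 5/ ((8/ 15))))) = 18333/ 346060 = 0.05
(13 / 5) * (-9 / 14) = -117 / 70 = -1.67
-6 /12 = -1 /2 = -0.50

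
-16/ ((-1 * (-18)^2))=4/ 81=0.05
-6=-6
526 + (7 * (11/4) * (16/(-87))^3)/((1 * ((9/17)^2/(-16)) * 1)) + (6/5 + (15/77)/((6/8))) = 10971973582016/20535416055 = 534.30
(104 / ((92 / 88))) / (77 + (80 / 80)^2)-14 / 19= 706 / 1311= 0.54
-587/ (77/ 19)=-11153/ 77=-144.84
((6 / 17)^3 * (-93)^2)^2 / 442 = 1745055728928 / 5334402749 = 327.13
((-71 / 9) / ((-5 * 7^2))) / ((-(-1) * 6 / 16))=568 / 6615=0.09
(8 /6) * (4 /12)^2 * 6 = 8 /9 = 0.89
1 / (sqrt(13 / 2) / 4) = 1.57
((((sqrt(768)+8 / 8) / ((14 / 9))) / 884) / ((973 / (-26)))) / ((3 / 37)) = -444 * sqrt(3) / 115787 -111 / 463148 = -0.01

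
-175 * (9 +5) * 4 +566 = -9234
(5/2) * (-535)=-2675/2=-1337.50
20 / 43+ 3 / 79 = 1709 / 3397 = 0.50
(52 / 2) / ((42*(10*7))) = 13 / 1470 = 0.01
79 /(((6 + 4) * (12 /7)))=553 /120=4.61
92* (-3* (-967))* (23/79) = 6138516/79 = 77702.73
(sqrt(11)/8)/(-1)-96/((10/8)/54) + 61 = -20431/5-sqrt(11)/8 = -4086.61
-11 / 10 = -1.10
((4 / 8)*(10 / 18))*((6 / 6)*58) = 145 / 9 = 16.11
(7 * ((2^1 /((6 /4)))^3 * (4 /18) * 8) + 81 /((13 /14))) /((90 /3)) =184373 /47385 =3.89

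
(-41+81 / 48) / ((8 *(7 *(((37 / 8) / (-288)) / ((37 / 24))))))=1887 / 28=67.39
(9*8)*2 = 144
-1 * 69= -69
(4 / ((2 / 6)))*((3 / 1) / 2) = 18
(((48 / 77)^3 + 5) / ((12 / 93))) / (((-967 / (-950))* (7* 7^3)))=35240709325 / 2119926507622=0.02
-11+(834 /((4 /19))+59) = 8019 /2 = 4009.50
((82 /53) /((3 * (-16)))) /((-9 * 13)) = 41 /148824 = 0.00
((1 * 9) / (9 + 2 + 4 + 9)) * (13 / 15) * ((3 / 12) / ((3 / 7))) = 0.19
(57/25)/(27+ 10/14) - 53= -256651/4850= -52.92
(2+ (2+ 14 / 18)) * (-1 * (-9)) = 43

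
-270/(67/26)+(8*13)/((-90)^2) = -14213758/135675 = -104.76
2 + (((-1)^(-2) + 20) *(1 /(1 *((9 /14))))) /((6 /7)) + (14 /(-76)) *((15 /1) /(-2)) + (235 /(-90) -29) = 751 /76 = 9.88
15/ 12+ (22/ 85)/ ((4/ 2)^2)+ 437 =438.31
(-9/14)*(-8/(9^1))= 0.57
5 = 5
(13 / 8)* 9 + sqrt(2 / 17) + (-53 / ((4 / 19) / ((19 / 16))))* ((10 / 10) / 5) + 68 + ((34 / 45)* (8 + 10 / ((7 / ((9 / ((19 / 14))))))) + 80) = sqrt(34) / 17 + 6349529 / 54720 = 116.38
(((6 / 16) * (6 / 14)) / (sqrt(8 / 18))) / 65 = 27 / 7280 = 0.00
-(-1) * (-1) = -1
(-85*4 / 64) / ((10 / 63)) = -1071 / 32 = -33.47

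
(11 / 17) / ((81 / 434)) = 3.47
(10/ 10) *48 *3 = 144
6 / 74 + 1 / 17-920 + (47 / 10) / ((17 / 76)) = -2826878 / 3145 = -898.85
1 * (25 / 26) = 25 / 26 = 0.96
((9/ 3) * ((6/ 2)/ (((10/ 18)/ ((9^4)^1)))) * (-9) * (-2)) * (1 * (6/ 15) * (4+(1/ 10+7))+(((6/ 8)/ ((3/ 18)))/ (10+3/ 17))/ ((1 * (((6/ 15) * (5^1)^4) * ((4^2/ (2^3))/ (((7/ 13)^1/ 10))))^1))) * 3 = 1432834085508597/ 56225000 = 25483932.16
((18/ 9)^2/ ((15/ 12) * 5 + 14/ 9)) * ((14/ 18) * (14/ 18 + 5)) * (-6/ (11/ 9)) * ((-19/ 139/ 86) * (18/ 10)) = 2987712/ 92374535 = 0.03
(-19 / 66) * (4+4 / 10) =-19 / 15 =-1.27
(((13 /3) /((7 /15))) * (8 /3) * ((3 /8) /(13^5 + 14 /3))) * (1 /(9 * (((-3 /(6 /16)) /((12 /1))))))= -65 /15594502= -0.00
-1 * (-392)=392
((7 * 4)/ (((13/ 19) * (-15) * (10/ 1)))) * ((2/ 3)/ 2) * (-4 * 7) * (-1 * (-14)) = 104272/ 2925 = 35.65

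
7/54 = 0.13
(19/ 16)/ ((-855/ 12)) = -1/ 60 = -0.02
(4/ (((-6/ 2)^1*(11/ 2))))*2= -16/ 33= -0.48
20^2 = 400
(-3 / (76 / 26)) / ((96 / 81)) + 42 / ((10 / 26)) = 658671 / 6080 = 108.33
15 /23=0.65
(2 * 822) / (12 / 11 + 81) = 6028 / 301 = 20.03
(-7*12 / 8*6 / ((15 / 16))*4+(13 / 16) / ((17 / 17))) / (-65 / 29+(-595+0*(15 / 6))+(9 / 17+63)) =960857 / 1913600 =0.50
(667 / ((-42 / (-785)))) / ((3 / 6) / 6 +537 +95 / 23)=4817074 / 209125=23.03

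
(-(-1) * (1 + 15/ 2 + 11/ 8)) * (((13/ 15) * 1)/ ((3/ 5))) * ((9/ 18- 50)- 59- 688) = -181779/ 16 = -11361.19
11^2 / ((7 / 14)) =242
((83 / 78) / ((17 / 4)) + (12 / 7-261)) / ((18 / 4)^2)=-12.79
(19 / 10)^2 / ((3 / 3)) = 361 / 100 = 3.61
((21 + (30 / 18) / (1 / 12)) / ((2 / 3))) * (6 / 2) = 369 / 2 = 184.50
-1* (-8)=8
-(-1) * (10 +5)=15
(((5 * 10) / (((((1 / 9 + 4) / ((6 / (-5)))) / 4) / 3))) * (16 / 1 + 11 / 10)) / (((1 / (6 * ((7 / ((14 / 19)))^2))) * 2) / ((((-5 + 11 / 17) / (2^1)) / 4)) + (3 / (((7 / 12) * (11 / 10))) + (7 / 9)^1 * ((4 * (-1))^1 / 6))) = -41581754676 / 57621349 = -721.64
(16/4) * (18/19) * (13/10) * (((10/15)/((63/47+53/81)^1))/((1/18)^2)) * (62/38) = 5965051248/6853585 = 870.35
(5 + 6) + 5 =16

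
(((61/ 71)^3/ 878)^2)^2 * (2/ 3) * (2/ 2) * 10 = 13271744871487930791605/ 7313739904550078599757178710396172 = 0.00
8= 8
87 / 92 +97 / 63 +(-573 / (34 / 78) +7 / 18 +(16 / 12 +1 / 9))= -129097685 / 98532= -1310.21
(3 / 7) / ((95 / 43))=129 / 665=0.19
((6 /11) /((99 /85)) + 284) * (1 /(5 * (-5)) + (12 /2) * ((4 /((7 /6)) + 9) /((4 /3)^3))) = 9084526081 /1016400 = 8937.94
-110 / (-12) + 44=319 / 6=53.17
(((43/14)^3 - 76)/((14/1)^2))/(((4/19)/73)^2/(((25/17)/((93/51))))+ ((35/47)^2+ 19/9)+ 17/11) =-0.06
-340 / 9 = -37.78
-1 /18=-0.06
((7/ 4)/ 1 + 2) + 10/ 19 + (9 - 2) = 857/ 76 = 11.28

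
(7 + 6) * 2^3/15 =104/15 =6.93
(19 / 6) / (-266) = -1 / 84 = -0.01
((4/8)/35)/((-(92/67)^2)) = -4489/592480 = -0.01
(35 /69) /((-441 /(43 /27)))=-215 /117369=-0.00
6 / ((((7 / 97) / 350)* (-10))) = -2910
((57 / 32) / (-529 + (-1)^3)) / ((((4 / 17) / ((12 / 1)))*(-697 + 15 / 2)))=2907 / 11693920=0.00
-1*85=-85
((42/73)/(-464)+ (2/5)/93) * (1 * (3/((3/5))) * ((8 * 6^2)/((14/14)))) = 289284/65627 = 4.41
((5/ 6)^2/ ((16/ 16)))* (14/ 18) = 175/ 324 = 0.54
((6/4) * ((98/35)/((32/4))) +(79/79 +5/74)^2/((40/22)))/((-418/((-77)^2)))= -67994311/4161760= -16.34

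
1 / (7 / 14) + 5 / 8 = 21 / 8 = 2.62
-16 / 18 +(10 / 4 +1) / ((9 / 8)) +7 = 83 / 9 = 9.22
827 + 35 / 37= 30634 / 37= 827.95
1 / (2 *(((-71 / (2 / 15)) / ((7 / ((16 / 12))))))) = -7 / 1420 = -0.00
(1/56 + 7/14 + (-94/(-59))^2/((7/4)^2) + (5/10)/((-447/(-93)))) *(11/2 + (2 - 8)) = -294960555/406636496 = -0.73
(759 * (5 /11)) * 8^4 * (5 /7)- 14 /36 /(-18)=2289254449 /2268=1009371.45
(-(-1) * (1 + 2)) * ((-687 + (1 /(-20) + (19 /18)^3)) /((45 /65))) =-260001079 /87480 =-2972.12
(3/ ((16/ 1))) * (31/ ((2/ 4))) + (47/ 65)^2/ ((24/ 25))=6170/ 507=12.17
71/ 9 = 7.89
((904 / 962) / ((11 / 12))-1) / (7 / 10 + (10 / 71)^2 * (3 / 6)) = 6704530 / 189349017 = 0.04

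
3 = 3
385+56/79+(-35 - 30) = 25336/79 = 320.71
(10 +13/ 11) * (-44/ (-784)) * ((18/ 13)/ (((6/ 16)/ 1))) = 1476/ 637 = 2.32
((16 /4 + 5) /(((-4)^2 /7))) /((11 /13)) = 819 /176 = 4.65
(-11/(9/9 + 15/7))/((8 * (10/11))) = -77/160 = -0.48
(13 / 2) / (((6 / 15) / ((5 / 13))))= 25 / 4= 6.25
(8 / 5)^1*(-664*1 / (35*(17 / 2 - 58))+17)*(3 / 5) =481864 / 28875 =16.69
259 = 259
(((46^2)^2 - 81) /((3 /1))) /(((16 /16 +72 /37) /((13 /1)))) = 2153617375 /327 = 6585985.86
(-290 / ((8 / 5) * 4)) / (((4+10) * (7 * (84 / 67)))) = -48575 / 131712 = -0.37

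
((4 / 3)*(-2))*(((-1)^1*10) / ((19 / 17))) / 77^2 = 1360 / 337953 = 0.00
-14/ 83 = -0.17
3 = 3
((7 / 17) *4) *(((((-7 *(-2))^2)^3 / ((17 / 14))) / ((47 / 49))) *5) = 723136637440 / 13583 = 53238359.53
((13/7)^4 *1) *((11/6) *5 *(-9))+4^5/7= -4010101/4802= -835.09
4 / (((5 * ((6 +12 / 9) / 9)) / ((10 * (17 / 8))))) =459 / 22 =20.86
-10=-10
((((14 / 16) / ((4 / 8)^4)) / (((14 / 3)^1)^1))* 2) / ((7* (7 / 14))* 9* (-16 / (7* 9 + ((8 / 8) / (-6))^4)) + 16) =244947 / 326600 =0.75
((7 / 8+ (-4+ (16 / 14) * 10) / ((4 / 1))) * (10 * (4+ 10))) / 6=255 / 4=63.75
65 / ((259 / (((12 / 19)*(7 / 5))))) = 156 / 703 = 0.22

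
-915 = -915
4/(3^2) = 4/9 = 0.44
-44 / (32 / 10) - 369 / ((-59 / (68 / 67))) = -117047 / 15812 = -7.40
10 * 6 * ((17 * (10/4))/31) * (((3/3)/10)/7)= 255/217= 1.18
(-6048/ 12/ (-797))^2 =254016/ 635209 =0.40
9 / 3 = 3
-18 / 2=-9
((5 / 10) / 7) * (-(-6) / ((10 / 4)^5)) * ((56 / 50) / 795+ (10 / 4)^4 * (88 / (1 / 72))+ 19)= 157422084896 / 144921875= 1086.25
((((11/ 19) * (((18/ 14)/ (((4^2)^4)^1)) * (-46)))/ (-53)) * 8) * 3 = 6831/ 28872704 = 0.00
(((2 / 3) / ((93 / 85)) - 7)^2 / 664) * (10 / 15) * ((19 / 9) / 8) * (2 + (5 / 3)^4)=47536917817 / 452152837152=0.11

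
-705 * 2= -1410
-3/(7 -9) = 3/2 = 1.50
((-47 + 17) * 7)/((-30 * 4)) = 7/4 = 1.75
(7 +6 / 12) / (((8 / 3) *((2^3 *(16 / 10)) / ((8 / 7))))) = 225 / 896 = 0.25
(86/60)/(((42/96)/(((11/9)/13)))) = 3784/12285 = 0.31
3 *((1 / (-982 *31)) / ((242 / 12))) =-9 / 1841741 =-0.00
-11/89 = -0.12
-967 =-967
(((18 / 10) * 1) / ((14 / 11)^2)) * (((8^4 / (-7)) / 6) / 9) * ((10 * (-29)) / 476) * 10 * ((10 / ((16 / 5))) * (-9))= -84216000 / 40817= -2063.26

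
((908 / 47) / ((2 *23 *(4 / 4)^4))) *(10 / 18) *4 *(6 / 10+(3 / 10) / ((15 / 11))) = 37228 / 48645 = 0.77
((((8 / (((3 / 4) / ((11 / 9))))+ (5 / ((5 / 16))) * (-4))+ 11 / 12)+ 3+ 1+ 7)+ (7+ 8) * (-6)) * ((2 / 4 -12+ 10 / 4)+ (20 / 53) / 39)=258991271 / 223236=1160.17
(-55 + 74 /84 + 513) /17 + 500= 376273 /714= 526.99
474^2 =224676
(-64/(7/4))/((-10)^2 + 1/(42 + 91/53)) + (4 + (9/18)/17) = 28869137/7879602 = 3.66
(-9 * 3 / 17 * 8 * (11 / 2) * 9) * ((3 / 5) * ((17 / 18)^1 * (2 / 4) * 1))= -891 / 5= -178.20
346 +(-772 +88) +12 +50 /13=-4188 /13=-322.15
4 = 4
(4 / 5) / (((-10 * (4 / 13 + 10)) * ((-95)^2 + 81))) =-13 / 15252550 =-0.00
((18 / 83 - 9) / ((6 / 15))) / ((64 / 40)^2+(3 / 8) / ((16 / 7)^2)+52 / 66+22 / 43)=-132409728000 / 23706359819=-5.59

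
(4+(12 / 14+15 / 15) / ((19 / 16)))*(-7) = -740 / 19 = -38.95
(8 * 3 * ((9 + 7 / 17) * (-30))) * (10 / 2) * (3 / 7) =-1728000 / 119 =-14521.01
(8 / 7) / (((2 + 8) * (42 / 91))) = 0.25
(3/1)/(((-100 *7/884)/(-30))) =3978/35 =113.66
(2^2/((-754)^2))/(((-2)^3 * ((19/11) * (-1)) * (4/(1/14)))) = 11/1209802048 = 0.00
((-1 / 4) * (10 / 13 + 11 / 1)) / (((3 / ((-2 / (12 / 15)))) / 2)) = 255 / 52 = 4.90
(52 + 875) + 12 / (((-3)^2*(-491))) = 1365467 / 1473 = 927.00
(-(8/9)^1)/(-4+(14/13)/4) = 208/873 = 0.24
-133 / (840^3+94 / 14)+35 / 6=145212476059 / 24893568282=5.83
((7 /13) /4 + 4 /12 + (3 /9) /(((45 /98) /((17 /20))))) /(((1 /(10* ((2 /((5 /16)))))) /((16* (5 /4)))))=2437312 /1755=1388.78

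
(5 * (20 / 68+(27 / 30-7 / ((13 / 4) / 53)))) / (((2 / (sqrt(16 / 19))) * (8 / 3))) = -39417 * sqrt(19) / 1768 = -97.18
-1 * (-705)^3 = 350402625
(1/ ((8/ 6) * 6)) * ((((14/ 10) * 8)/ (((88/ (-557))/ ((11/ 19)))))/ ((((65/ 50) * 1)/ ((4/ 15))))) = -3899/ 3705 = -1.05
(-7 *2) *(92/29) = -44.41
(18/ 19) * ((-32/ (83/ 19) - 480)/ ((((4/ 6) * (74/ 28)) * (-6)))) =2548224/ 58349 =43.67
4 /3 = 1.33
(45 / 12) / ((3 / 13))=65 / 4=16.25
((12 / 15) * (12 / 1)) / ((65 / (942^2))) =42593472 / 325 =131056.84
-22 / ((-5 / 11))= 242 / 5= 48.40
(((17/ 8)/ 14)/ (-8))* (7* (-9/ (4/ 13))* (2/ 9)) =221/ 256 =0.86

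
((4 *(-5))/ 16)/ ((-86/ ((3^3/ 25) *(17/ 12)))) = 153/ 6880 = 0.02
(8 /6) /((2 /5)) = 10 /3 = 3.33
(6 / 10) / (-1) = -3 / 5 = -0.60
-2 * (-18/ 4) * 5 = 45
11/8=1.38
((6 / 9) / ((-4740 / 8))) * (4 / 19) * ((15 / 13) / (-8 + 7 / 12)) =64 / 1736657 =0.00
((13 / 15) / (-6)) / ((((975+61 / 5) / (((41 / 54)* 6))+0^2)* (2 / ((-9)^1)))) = 533 / 177696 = 0.00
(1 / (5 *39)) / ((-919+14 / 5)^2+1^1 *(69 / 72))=40 / 6547502507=0.00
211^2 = 44521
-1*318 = -318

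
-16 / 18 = -8 / 9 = -0.89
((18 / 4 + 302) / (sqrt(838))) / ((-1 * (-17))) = 613 * sqrt(838) / 28492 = 0.62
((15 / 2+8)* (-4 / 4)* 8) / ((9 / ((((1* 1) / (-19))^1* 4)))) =496 / 171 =2.90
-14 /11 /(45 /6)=-28 /165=-0.17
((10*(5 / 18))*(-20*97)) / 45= -9700 / 81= -119.75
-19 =-19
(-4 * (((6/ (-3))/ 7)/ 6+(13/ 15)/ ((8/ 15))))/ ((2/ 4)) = -265/ 21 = -12.62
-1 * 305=-305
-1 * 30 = -30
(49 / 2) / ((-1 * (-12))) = 49 / 24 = 2.04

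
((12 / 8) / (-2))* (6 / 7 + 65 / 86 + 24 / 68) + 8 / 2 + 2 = 185259 / 40936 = 4.53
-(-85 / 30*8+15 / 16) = 1043 / 48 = 21.73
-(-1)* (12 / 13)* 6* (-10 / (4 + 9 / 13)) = -11.80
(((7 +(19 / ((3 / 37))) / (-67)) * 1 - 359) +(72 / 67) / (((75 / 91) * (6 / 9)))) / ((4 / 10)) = -1776547 / 2010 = -883.85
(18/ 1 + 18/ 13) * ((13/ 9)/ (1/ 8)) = 224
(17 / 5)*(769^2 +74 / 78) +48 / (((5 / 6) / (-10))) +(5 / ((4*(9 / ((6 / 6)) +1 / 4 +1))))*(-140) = 16070250232 / 7995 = 2010037.55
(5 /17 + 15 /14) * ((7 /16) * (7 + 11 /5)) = 5.50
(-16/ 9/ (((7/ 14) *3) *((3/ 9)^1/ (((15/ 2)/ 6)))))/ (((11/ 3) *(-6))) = 0.20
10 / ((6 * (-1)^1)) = -1.67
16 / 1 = 16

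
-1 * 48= -48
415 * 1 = 415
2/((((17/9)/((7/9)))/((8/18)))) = 56/153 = 0.37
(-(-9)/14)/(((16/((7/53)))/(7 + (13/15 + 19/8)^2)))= 4757/51200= 0.09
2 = 2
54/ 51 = 18/ 17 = 1.06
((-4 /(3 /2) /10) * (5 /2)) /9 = -2 /27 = -0.07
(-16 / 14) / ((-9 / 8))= 1.02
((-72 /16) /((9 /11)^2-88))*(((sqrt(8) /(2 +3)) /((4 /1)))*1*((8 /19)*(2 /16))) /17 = 1089*sqrt(2) /68262820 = 0.00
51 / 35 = 1.46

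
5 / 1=5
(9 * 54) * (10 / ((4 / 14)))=17010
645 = 645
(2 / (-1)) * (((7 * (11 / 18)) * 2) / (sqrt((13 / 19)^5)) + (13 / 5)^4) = -57122 / 625 - 55594 * sqrt(247) / 19773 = -135.58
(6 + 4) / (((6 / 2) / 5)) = 50 / 3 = 16.67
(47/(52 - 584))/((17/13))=-611/9044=-0.07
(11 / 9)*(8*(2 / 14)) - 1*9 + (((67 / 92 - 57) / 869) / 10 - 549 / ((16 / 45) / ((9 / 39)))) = -476586202921 / 1309548240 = -363.93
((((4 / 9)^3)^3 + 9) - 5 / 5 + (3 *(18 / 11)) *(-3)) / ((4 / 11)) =-14333116301 / 774840978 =-18.50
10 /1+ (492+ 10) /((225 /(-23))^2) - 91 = -3835067 /50625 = -75.75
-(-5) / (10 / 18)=9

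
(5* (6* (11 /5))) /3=22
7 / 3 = 2.33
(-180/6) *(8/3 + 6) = -260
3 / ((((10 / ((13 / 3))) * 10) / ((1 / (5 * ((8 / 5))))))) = 13 / 800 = 0.02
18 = 18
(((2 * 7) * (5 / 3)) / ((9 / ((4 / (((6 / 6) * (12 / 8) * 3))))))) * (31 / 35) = 496 / 243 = 2.04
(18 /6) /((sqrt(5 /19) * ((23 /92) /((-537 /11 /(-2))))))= 3222 * sqrt(95) /55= 570.98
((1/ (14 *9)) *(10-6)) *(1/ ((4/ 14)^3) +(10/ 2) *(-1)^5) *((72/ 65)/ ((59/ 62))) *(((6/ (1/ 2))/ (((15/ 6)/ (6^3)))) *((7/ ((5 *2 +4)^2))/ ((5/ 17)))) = 827786304/ 4697875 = 176.20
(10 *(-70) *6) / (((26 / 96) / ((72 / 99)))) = -1612800 / 143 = -11278.32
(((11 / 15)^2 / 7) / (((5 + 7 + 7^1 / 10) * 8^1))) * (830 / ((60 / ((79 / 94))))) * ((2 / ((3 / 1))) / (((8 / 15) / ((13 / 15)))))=10314161 / 1083015360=0.01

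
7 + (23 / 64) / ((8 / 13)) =3883 / 512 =7.58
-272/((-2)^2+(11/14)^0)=-272/5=-54.40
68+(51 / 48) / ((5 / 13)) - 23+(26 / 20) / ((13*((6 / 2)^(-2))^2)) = 4469 / 80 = 55.86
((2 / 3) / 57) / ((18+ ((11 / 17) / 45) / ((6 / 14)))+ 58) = 510 / 3315443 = 0.00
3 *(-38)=-114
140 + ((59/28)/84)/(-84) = 27659461/197568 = 140.00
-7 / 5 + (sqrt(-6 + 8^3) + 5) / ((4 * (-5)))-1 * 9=-213 / 20-sqrt(506) / 20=-11.77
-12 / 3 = -4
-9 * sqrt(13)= -32.45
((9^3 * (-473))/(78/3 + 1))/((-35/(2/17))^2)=-51084/354025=-0.14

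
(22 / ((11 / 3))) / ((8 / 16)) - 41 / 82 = 23 / 2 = 11.50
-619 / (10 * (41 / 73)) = -45187 / 410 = -110.21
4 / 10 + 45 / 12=4.15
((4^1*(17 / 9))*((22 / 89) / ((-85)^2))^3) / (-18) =-21296 / 1266833886313640625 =-0.00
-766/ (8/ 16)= -1532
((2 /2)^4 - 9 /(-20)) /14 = 29 /280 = 0.10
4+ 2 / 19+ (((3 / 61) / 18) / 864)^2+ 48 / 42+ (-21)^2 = 5934958636363909 / 13299683217408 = 446.25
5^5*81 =253125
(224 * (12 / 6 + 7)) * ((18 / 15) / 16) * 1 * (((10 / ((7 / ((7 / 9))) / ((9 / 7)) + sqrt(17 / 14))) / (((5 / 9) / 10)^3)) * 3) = 864162432 / 223 - 8817984 * sqrt(238) / 223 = 3265135.43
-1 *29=-29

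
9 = 9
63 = 63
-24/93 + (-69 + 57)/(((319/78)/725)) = -725488/341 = -2127.53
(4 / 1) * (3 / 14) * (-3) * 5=-12.86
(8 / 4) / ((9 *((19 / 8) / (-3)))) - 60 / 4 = -871 / 57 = -15.28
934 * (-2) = -1868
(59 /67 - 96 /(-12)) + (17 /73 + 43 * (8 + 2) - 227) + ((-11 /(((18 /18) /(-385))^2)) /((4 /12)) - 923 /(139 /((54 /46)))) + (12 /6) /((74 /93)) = -2829821603109488 /578551499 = -4891218.17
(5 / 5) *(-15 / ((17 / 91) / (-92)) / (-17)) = -125580 / 289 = -434.53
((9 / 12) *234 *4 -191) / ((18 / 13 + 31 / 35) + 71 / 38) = 8835190 / 71559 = 123.47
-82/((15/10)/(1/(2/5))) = -410/3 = -136.67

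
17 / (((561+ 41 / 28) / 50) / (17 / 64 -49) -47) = -9279025 / 25779767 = -0.36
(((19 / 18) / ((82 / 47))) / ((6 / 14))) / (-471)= -0.00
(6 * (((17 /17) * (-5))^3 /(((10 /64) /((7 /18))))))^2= 31360000 /9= 3484444.44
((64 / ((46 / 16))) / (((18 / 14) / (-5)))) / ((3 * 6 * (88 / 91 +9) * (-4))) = 203840 / 1689741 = 0.12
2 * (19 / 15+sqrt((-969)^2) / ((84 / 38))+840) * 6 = 15355.49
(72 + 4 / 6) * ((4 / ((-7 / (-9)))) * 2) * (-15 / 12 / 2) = -3270 / 7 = -467.14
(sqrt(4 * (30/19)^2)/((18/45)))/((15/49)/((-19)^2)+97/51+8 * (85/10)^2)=712215/52315294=0.01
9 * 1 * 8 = 72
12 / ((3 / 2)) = 8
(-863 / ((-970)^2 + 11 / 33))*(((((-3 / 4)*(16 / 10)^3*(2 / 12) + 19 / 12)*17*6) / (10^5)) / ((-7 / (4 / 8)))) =70728891 / 987945350000000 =0.00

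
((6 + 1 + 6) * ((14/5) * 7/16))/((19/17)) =10829/760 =14.25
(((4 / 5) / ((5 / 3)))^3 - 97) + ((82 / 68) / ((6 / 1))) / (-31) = -9574525253 / 98812500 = -96.90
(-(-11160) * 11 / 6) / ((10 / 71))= 145266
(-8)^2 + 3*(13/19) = 1255/19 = 66.05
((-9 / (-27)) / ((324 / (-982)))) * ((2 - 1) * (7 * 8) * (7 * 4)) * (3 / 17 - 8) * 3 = 51197552 / 1377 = 37180.50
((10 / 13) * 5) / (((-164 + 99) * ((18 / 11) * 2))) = -55 / 3042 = -0.02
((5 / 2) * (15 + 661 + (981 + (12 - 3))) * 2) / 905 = 1666 / 181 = 9.20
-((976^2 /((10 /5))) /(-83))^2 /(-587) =226850258944 /4043843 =56097.69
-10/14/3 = -5/21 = -0.24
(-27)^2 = 729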